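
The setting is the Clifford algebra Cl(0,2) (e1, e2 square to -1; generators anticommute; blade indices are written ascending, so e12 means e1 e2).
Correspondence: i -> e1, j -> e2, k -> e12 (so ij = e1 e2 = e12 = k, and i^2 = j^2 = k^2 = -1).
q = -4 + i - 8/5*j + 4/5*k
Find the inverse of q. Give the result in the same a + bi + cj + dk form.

In blades: q = -4 + e1 - 8/5*e2 + 4/5*e12.
With qbar = -4 - e1 + 8/5*e2 - 4/5*e12 (scalar fixed, mapped units negated), q qbar = 101/5 (the sum of squared coefficients), so q^-1 = qbar / (101/5) = -20/101 - 5/101*e1 + 8/101*e2 - 4/101*e12; translating back:
Answer: -20/101 - 5/101*i + 8/101*j - 4/101*k


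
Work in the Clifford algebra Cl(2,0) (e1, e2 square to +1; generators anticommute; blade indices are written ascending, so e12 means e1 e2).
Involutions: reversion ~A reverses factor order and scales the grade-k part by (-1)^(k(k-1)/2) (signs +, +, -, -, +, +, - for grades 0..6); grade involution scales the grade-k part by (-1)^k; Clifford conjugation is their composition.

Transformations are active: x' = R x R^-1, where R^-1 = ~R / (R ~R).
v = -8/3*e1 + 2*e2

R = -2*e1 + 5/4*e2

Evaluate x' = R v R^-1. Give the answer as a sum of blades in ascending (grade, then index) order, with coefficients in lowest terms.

~R = -2*e1 + 5/4*e2, and R ~R = 89/16, so R^-1 = ~R / (89/16).
R v = 47/6 - 2/3*e12
Answer: -264/89*e1 + 406/267*e2


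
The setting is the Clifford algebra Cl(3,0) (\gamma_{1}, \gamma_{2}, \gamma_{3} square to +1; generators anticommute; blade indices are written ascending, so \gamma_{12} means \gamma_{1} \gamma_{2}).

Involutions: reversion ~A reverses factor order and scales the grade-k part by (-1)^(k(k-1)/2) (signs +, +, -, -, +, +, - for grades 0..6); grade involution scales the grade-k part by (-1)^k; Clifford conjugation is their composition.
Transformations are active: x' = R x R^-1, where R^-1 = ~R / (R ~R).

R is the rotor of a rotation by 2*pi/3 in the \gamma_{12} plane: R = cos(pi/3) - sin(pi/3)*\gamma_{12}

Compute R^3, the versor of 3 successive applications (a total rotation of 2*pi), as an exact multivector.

Half-angle bookkeeping: 3 applications in \gamma_{12} add up to rotor phase 3*pi/3 = \pi, so R^3 = cos(\pi) - sin(\pi)*\gamma_{12}.
cos(\pi) = -1 and sin(\pi) = 0, so R^3 = -1. The total rotation 2*pi is 1 full turn, so every vector returns to itself, yet the rotor is -1, on the OTHER sheet of the double cover (an odd number of 2*pi turns).
Answer: -1


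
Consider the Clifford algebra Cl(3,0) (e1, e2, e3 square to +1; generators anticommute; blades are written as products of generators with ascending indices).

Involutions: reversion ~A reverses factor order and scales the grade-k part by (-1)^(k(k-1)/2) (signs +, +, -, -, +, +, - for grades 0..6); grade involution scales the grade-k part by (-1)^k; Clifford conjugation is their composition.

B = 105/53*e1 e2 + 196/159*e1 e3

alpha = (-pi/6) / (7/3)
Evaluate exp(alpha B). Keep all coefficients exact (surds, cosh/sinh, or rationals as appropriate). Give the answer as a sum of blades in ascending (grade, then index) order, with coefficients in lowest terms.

B^2 term by term: the squares give (105/53)^2*(e1 e2)^2 + (196/159)^2*(e1 e3)^2 = 11025/2809*(-1) + 38416/25281*(-1) = -49/9 (each basis 2-blade squares to minus the product of its generators' squares); cross terms between blades sharing an index anticommute and cancel. So B^2 = -49/9.
B^2 = -49/9 — since the square is negative, the closed form is circular: l = 7/3, alpha*l = -pi/6, so exp(alpha B) = cos(-pi/6) + (sin(-pi/6)/(7/3))*B = sqrt(3)/2 + (-3/14)*B.
Answer: sqrt(3)/2 - 45/106*e1 e2 - 14/53*e1 e3


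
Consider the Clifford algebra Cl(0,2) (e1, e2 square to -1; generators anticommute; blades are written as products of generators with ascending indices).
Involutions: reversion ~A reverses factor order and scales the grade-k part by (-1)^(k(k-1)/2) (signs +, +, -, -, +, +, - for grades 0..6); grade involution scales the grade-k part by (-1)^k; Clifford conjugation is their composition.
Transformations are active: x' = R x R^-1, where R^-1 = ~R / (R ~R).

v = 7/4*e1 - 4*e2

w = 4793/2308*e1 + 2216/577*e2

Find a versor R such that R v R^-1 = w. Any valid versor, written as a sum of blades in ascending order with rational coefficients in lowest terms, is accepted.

Construction: equal norms (both -305/16) license R = v + w = 2208/577*e1 - 92/577*e2 — nothing changes along that direction, while (v - w)/2 changes sign, so v maps onto w.
Answer: 2208/577*e1 - 92/577*e2


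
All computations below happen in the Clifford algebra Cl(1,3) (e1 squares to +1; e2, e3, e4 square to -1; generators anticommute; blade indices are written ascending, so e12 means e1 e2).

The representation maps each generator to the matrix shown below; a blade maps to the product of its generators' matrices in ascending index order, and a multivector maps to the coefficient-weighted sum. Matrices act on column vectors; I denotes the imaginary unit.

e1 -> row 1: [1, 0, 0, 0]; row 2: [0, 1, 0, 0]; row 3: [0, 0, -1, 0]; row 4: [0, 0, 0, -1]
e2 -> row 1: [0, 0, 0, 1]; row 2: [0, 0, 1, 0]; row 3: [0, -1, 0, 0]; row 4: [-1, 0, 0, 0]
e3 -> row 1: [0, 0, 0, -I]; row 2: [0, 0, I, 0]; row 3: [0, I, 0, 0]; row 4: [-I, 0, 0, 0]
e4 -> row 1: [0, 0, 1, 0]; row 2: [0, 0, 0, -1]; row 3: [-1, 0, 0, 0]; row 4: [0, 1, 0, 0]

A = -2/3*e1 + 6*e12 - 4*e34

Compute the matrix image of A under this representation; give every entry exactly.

Bivector images (products of the table entries): rho(e12) = rho(e1)rho(e2) = row 1: [0, 0, 0, 1]; row 2: [0, 0, 1, 0]; row 3: [0, 1, 0, 0]; row 4: [1, 0, 0, 0]; rho(e34) = rho(e3)rho(e4) = row 1: [0, -I, 0, 0]; row 2: [-I, 0, 0, 0]; row 3: [0, 0, 0, -I]; row 4: [0, 0, -I, 0].
M = (-2/3)*rho(e1) + (6)*rho(e12) + (-4)*rho(e34), summed entrywise:
Answer: row 1: [-2/3, 4*I, 0, 6]; row 2: [4*I, -2/3, 6, 0]; row 3: [0, 6, 2/3, 4*I]; row 4: [6, 0, 4*I, 2/3]


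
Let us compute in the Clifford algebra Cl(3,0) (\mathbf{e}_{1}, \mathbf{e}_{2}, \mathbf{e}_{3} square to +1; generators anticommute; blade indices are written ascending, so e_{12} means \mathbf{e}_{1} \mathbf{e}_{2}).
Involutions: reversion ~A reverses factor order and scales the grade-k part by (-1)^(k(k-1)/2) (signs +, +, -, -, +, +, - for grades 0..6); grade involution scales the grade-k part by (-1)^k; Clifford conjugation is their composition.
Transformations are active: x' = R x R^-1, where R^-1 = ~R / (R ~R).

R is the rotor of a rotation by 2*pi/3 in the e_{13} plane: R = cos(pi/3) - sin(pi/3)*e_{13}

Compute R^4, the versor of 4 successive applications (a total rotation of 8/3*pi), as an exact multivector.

The rotor phase is half the rotation angle and phases add under composition, so 4 steps in the e_{13} plane accumulate phase 4*(pi/3) = \frac{4 \pi}{3}: R^4 = cos(\frac{4 \pi}{3}) - sin(\frac{4 \pi}{3})*e_{13}.
cos(\frac{4 \pi}{3}) = - \frac{1}{2} and sin(\frac{4 \pi}{3}) = - \frac{\sqrt{3}}{2}, so R^4 = -\frac{1}{2} + \frac{\sqrt{3}}{2} e_{13}. The net rotation is 2/3*pi (after discarding 1 full turn, each of which contributes a factor -1 to the rotor); the rotor keeps the half-angle phase exactly.
Answer: -\frac{1}{2} + \frac{\sqrt{3}}{2} e_{13}


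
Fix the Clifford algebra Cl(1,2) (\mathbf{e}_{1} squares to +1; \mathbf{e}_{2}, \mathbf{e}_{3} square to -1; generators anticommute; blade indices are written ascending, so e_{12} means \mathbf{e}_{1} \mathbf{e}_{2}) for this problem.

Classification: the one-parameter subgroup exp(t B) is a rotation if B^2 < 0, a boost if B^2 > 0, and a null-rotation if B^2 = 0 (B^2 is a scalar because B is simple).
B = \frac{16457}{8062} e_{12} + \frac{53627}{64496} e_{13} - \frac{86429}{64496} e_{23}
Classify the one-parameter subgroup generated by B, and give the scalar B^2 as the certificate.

B^2 term by term: the squares give (\frac{16457}{8062})^2*(e_{12})^2 + (\frac{53627}{64496})^2*(e_{13})^2 + (-\frac{86429}{64496})^2*(e_{23})^2 = \frac{270832849}{64995844}*(+1) + \frac{2875855129}{4159734016}*(+1) + \frac{7469972041}{4159734016}*(-1) = \frac{49}{16} (each basis 2-blade squares to minus the product of its generators' squares); cross terms between blades sharing an index anticommute and cancel. So B^2 = \frac{49}{16}.
Answer: boost, certificate B^2 = \frac{49}{16}. One invariant decides it: the square \frac{49}{16} survives every conjugation, and its sign is exactly the classification.


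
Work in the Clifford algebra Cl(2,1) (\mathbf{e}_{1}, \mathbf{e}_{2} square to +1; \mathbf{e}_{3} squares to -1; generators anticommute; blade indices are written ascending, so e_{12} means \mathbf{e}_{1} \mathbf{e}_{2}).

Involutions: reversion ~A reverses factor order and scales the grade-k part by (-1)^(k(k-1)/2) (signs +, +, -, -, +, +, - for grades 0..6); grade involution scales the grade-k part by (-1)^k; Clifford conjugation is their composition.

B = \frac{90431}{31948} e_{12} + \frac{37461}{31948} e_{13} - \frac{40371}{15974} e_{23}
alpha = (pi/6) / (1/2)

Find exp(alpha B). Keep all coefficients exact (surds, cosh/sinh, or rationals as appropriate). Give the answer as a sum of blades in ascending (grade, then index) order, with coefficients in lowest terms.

B^2 term by term: the squares give (\frac{90431}{31948})^2*(e_{12})^2 + (\frac{37461}{31948})^2*(e_{13})^2 + (-\frac{40371}{15974})^2*(e_{23})^2 = \frac{8177765761}{1020674704}*(-1) + \frac{1403326521}{1020674704}*(+1) + \frac{1629817641}{255168676}*(+1) = -\frac{1}{4} (each basis 2-blade squares to minus the product of its generators' squares); cross terms between blades sharing an index anticommute and cancel. So B^2 = -\frac{1}{4}.
B^2 = -\frac{1}{4} — a negative square means the series sums to a rotation: l = \frac{1}{2}, alpha*l = \frac{\pi}{6}, so exp(alpha B) = cos(\frac{\pi}{6}) + (sin(\frac{\pi}{6})/(\frac{1}{2}))*B = \frac{\sqrt{3}}{2} + (1)*B.
Answer: \frac{\sqrt{3}}{2} + \frac{90431}{31948} e_{12} + \frac{37461}{31948} e_{13} - \frac{40371}{15974} e_{23}


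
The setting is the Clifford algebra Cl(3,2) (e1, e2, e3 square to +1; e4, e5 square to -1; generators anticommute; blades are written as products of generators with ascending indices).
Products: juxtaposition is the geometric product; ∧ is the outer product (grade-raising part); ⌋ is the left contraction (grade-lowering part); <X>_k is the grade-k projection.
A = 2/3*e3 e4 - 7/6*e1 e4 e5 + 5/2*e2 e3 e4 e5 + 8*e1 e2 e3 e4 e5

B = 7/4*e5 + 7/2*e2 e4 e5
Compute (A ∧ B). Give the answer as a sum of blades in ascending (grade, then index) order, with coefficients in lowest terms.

step 1: 7/6*e3 e4 e5
Answer: 7/6*e3 e4 e5


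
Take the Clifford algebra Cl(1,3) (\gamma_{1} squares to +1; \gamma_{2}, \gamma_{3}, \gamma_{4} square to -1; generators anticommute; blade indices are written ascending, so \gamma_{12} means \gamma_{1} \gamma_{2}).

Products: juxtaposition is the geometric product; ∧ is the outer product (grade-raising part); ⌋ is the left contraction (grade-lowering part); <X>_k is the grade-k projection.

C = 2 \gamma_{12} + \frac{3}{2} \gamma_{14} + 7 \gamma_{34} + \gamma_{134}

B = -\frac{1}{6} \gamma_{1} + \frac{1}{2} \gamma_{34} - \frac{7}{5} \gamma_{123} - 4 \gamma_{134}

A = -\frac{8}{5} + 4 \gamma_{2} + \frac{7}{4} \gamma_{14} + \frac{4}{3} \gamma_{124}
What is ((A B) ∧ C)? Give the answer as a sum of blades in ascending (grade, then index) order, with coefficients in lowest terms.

step 1: \frac{4}{15} \gamma_{1} + 7 \gamma_{3} + \frac{7}{24} \gamma_{4} + \frac{2}{3} \gamma_{12} - \frac{189}{40} \gamma_{13} - \frac{16}{3} \gamma_{23} - \frac{2}{9} \gamma_{24} + \frac{16}{15} \gamma_{34} + \frac{218}{75} \gamma_{123} + \frac{32}{5} \gamma_{134} + \frac{89}{20} \gamma_{234} + 16 \gamma_{1234}
step 2: 14 \gamma_{123} + \frac{7}{12} \gamma_{124} - \frac{259}{30} \gamma_{134} - \frac{6}{5} \gamma_{1234}
Answer: 14 \gamma_{123} + \frac{7}{12} \gamma_{124} - \frac{259}{30} \gamma_{134} - \frac{6}{5} \gamma_{1234}


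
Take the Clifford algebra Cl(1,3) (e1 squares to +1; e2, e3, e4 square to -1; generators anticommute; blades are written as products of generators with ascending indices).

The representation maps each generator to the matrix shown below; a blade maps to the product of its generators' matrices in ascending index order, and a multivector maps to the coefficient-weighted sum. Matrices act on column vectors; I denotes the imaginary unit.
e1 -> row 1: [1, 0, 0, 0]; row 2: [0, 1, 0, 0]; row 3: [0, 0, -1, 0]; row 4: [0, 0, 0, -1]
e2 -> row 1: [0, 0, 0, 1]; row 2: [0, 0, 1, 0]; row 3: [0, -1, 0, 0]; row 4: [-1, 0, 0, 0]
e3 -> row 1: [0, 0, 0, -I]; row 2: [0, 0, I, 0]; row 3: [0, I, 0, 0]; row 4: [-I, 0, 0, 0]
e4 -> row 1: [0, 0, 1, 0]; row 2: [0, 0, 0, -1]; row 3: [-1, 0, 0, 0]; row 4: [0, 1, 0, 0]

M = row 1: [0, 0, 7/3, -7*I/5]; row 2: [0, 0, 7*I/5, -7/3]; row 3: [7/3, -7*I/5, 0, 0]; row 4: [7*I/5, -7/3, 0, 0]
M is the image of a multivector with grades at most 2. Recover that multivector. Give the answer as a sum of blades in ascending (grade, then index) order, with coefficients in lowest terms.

Method: the blade images are trace-orthogonal — tr(rho(e_A) rho(e_B)^-1) = 4 if A = B and 0 otherwise — and rho(e_A)^-1 = (e_A)^2 * rho(e_A) with (e_A)^2 = +1 or -1, so the coefficient of e_A in the preimage is (e_A)^2 * tr(M rho(e_A))/4.
Nonzero projections over blades of grade <= 2: e1 e3: (e1 e3)^2 = +1, tr(M rho(e1 e3)) = 28/5, coefficient 7/5; e1 e4: (e1 e4)^2 = +1, tr(M rho(e1 e4)) = 28/3, coefficient 7/3. Every other blade of grade <= 2 projects to 0.
Answer: 7/5*e1 e3 + 7/3*e1 e4


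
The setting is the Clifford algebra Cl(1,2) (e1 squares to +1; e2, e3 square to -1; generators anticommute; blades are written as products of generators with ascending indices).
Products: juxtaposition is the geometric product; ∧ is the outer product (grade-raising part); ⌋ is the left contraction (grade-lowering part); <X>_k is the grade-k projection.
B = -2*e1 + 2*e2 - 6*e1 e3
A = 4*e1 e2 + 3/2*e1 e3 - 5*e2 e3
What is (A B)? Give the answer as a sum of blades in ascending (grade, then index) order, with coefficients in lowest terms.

step 1: -9 - 8*e1 + 8*e2 - 7*e3 - 30*e1 e2 + 24*e2 e3 + 7*e1 e2 e3
Answer: -9 - 8*e1 + 8*e2 - 7*e3 - 30*e1 e2 + 24*e2 e3 + 7*e1 e2 e3


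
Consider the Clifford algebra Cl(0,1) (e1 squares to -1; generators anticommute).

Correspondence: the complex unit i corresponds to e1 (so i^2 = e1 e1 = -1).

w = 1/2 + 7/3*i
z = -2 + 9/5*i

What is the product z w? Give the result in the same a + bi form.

In blades: z = -2 + 9/5*e1, w = 1/2 + 7/3*e1.
Distribute z over w term by term (generator squares from the signature, products reordered to ascending indices): (-2)*w = -1 - 14/3*e1; (9/5*e1)*w = -21/5 + 9/10*e1.
Sum: -26/5 - 113/30*e1; translating back through the correspondence:
Answer: -26/5 - 113/30*i


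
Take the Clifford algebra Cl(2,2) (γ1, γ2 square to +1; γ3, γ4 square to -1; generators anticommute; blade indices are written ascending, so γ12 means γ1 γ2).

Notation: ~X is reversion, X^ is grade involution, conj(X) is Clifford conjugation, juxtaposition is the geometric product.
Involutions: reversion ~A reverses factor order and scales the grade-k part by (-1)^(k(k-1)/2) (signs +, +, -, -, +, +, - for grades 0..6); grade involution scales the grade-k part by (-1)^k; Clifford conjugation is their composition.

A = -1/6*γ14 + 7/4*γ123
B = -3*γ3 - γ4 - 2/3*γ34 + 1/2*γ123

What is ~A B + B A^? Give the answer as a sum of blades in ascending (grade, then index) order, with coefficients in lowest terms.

first term: -7/8 + 1/6*γ1 - 21/4*γ12 - 1/9*γ13 - 7/6*γ124 + 1/2*γ134 - 1/12*γ234 + 7/4*γ1234
second term: -7/8 + 1/6*γ1 - 21/4*γ12 - 1/9*γ13 + 7/6*γ124 - 1/2*γ134 - 1/12*γ234 - 7/4*γ1234
Answer: -7/4 + 1/3*γ1 - 21/2*γ12 - 2/9*γ13 - 1/6*γ234


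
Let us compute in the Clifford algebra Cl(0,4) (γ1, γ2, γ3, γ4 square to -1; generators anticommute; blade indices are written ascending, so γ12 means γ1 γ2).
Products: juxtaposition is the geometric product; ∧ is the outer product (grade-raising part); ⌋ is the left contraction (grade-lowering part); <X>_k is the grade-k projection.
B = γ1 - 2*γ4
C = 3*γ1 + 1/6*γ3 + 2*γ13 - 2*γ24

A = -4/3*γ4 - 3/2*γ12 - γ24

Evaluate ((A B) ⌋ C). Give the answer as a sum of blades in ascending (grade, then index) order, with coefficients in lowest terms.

step 1: -8/3 - 7/2*γ2 + 4/3*γ14 + 2*γ124
step 2: -8*γ1 - 4/9*γ3 - 7*γ4 - 16/3*γ13 + 16/3*γ24
Answer: -8*γ1 - 4/9*γ3 - 7*γ4 - 16/3*γ13 + 16/3*γ24


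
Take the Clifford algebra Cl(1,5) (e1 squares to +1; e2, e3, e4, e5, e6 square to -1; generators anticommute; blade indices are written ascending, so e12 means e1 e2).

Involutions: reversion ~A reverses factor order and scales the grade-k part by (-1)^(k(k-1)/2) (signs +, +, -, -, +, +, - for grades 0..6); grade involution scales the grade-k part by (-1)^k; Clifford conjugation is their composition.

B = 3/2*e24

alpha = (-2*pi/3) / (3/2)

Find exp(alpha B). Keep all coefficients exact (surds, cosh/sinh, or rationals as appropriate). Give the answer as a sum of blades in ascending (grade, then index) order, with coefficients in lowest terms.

B^2 = (3/2)^2*(e24)^2 = 9/4*(-1) = -9/4 (a basis 2-blade squares to minus the product of its generators' squares).
B^2 = -9/4 — the series telescopes trigonometrically here: l = 3/2, alpha*l = -2*pi/3, so exp(alpha B) = cos(-2*pi/3) + (sin(-2*pi/3)/(3/2))*B = -1/2 + (-sqrt(3)/3)*B.
Answer: -1/2 - sqrt(3)/2*e24


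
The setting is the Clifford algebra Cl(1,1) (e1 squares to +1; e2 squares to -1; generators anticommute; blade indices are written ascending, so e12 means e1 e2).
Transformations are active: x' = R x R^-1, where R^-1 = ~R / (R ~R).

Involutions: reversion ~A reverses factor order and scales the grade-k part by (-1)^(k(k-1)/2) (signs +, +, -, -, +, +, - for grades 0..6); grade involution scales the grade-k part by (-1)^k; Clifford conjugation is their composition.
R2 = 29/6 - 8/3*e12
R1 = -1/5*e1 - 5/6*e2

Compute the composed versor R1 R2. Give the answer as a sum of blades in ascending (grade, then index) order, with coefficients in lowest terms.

Distribute over the terms of R1 (each basis-blade product reordered to ascending indices, repeated generators contracted through their squares):
(-1/5*e1) R2 = -29/30*e1 + 8/15*e2
(-5/6*e2) R2 = 20/9*e1 - 145/36*e2
Summing the partial products and collecting blades:
Answer: 113/90*e1 - 629/180*e2


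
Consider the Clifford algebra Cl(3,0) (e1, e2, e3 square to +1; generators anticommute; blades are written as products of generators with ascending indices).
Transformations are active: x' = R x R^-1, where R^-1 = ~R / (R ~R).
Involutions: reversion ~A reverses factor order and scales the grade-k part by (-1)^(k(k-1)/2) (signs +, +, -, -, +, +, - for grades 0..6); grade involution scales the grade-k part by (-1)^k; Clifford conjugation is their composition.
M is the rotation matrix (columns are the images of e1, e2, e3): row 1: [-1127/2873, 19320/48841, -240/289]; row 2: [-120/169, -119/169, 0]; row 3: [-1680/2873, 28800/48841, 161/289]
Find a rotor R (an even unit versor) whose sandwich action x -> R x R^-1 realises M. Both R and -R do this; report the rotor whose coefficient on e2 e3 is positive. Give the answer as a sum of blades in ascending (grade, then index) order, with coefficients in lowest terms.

Method: write R = a + b12*e1 e2 + b13*e1 e3 + b23*e2 e3 with a^2 + b12^2 + b13^2 + b23^2 = 1 (so R^-1 = ~R). Expanding the columns R e_j ~R gives tr M = 4a^2 - 1 and, from the antisymmetric part, M21 - M12 = -4a*b12, M13 - M31 = 4a*b13, M32 - M23 = -4a*b23.
Here tr M = -26341/48841, so a^2 = (1 + tr M)/4 = 5625/48841 and a = ±75/221. Taking a = 75/221: M21 - M12 = -54000/48841, M13 - M31 = -12000/48841, M32 - M23 = 28800/48841, giving b12 = 180/221, b13 = -40/221, b23 = -96/221, i.e. R = 75/221 + 180/221*e1 e2 - 40/221*e1 e3 - 96/221*e2 e3.
Its e2 e3 coefficient is negative, so report the other preimage -R.
Answer: -75/221 - 180/221*e1 e2 + 40/221*e1 e3 + 96/221*e2 e3. Uniqueness: Spin(3) -> SO(3) maps R and -R to the same rotation of trace -26341/48841; fixing the sign of the e2 e3 coefficient removes the ambiguity.


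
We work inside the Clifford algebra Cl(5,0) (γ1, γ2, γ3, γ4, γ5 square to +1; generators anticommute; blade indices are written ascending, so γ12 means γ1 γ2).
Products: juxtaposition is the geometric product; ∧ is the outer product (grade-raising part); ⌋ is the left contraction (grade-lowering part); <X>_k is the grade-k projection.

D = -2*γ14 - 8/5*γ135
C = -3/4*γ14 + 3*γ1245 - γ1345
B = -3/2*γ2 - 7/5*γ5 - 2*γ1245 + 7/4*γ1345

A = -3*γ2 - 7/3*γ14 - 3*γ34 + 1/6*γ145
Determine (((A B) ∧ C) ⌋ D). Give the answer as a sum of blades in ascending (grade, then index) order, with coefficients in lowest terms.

step 1: 9/2 + 1/3*γ2 - 7/24*γ3 - 7/30*γ14 + 21/4*γ15 + 133/15*γ25 - 49/12*γ35 - 7/2*γ124 - 41/15*γ145 + 9/2*γ234 + 21/5*γ345 + 6*γ1235 - 1/4*γ1245 + 21/4*γ12345
step 2: -27/8*γ14 + 1/4*γ124 - 7/32*γ134 + 403/20*γ1245 - 121/16*γ1345 - 13/24*γ12345
step 3: -27/4
Answer: -27/4


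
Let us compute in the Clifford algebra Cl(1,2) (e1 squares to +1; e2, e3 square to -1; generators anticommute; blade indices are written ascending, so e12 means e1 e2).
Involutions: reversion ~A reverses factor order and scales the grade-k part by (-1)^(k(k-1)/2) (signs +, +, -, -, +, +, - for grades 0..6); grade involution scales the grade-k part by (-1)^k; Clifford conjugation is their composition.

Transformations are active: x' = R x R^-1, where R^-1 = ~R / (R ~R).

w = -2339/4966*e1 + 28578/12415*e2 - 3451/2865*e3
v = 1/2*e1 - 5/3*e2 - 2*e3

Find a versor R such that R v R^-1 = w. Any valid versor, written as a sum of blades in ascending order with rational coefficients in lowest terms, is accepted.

Why this works: both vectors square to -235/36, so q(v) = q(w) and R = v + w = 72/2483*e1 + 23659/37245*e2 - 9181/2865*e3 carries v to w — its own direction survives, the complement (v - w)/2 flips.
Answer: 72/2483*e1 + 23659/37245*e2 - 9181/2865*e3


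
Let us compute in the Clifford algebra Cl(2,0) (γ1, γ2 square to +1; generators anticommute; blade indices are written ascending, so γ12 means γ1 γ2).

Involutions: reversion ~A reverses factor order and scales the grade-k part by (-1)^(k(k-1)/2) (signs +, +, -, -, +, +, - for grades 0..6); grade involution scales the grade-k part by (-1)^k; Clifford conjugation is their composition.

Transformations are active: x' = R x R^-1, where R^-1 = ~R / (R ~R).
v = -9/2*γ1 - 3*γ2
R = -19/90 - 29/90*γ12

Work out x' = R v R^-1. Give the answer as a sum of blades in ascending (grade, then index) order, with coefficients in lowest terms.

~R = -19/90 + 29/90*γ12, and R ~R = 601/4050, so R^-1 = ~R / (601/4050).
R v = 23/12*γ1 - 49/60*γ2
Answer: -573/601*γ1 + 6399/1202*γ2


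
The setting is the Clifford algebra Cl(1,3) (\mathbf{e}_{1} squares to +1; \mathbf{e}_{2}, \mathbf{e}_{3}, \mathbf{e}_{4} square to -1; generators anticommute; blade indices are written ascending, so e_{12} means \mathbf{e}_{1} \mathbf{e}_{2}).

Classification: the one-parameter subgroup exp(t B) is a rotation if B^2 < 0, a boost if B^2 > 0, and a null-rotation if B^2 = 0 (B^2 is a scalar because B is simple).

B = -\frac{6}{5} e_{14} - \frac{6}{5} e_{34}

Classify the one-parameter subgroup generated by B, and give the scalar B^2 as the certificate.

B^2 term by term: the squares give (-\frac{6}{5})^2*(e_{14})^2 + (-\frac{6}{5})^2*(e_{34})^2 = \frac{36}{25}*(+1) + \frac{36}{25}*(-1) = 0 (each basis 2-blade squares to minus the product of its generators' squares); cross terms between blades sharing an index anticommute and cancel. So B^2 = 0.
Answer: null-rotation, certificate B^2 = 0. The class reads off the invariant scalar 0 directly.


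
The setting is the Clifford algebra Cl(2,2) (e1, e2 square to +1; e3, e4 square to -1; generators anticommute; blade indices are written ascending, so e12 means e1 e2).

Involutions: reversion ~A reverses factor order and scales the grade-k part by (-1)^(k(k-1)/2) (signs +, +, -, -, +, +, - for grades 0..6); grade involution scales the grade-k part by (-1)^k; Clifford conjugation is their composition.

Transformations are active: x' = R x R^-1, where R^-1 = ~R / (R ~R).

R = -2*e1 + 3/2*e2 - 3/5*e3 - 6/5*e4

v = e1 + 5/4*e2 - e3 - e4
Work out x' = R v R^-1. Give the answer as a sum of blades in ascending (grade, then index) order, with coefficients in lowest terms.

~R = -2*e1 + 3/2*e2 - 3/5*e3 - 6/5*e4, and R ~R = 89/20, so R^-1 = ~R / (89/20).
R v = -77/40 - 4*e12 + 13/5*e13 + 16/5*e14 - 3/4*e23 - 3/5*e34
Answer: 65/89*e1 - 907/356*e2 + 676/445*e3 + 907/445*e4


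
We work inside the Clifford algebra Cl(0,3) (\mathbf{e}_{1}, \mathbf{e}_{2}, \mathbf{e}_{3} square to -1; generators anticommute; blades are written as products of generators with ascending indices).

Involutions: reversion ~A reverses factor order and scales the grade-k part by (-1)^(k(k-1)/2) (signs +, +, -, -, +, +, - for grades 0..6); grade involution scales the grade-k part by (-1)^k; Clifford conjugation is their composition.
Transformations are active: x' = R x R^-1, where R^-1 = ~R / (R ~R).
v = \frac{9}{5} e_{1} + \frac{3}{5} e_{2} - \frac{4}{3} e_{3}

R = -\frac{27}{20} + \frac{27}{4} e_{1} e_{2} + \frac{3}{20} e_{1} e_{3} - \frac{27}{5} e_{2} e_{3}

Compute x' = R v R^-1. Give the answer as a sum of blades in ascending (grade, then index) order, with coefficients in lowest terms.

~R = -\frac{27}{20} - \frac{27}{4} e_{1} e_{2} - \frac{3}{20} e_{1} e_{3} + \frac{27}{5} e_{2} e_{3}, and R ~R = \frac{30627}{400}, so R^-1 = ~R / (\frac{30627}{400}).
R v = -\frac{157}{25} e_{1} + \frac{207}{50} e_{2} - \frac{117}{100} e_{3} - \frac{1881}{100} e_{1} e_{2} e_{3}
Answer: \frac{3657}{3403} e_{1} - \frac{279}{415} e_{2} - \frac{99124}{51045} e_{3}


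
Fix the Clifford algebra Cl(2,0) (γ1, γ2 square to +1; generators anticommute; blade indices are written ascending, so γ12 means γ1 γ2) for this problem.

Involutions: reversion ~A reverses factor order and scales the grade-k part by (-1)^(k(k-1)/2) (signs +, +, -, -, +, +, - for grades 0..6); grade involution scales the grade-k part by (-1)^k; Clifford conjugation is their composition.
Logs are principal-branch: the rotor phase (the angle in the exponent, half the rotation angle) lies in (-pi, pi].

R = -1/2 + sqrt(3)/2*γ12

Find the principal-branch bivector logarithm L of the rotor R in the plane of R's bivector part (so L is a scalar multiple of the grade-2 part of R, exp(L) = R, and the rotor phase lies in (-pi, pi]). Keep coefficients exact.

The scalar part of R is -1/2, and that scalar determines the rotor phase on the principal branch; recovering the unit plane as bivector-part over sine of the phase gives L = phase * plane.
Concretely: cos(phase) = -1/2 gives phase = ±2*pi/3, and since phase/sin(phase) is even the sign is immaterial: L = (phase/sin(phase)) * <R>_2 = (4*sqrt(3)*pi/9) * <R>_2.
Answer: 2*pi/3*γ12


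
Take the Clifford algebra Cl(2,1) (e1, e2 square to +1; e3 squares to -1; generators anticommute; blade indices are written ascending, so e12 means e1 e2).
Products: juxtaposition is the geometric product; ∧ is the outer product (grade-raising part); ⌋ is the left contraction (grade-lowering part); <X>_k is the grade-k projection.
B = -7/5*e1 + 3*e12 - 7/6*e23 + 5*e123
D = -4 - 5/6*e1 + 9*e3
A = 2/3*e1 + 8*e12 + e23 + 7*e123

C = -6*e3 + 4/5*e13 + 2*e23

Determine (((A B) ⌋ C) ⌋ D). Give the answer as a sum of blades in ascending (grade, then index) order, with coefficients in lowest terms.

step 1: 89/10 - 19/6*e1 + 66/5*e2 - 61*e3 - 37/3*e13 - 97/15*e23 - 98/45*e123
step 2: -1944/5 - 244/5*e1 - 122*e2 - 443/15*e3 + 178/25*e13 + 89/5*e23
step 3: 5585/3 + 324*e1 - 17496/5*e3
Answer: 5585/3 + 324*e1 - 17496/5*e3


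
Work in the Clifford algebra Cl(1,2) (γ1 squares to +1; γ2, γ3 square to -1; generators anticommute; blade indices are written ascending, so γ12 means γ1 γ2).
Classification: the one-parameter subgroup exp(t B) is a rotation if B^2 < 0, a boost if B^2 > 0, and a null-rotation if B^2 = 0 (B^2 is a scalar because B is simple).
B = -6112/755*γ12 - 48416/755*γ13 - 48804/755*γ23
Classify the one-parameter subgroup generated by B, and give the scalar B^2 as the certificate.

B^2 term by term: the squares give (-6112/755)^2*(γ12)^2 + (-48416/755)^2*(γ13)^2 + (-48804/755)^2*(γ23)^2 = 37356544/570025*(+1) + 2344109056/570025*(+1) + 2381830416/570025*(-1) = -16/25 (each basis 2-blade squares to minus the product of its generators' squares); cross terms between blades sharing an index anticommute and cancel. So B^2 = -16/25.
Answer: rotation, certificate B^2 = -16/25. Because -16/25 is invariant under every versor sandwich, the classification follows from its sign alone.


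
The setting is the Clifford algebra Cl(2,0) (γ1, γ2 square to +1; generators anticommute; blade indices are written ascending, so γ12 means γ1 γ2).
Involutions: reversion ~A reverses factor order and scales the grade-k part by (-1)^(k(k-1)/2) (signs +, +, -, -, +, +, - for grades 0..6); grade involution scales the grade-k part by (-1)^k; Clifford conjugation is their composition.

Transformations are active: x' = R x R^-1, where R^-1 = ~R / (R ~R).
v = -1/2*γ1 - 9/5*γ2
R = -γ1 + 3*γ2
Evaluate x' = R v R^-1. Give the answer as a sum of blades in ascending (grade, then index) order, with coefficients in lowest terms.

~R = -γ1 + 3*γ2, and R ~R = 10, so R^-1 = ~R / (10).
R v = -49/10 + 33/10*γ12
Answer: 37/25*γ1 - 57/50*γ2


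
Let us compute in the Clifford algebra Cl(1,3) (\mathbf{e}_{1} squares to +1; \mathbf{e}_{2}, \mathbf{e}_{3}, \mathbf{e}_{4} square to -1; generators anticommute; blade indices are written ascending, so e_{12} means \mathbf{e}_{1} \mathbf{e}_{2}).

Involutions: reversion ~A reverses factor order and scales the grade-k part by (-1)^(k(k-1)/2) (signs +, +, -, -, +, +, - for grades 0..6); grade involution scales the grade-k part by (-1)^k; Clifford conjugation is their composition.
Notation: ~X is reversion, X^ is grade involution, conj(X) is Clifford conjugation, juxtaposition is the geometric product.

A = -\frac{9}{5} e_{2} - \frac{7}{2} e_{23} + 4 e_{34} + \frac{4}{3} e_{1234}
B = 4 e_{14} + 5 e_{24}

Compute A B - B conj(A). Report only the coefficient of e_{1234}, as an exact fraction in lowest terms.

first term: 9 e_{4} - \frac{28}{3} e_{13} - \frac{44}{3} e_{23} - \frac{35}{2} e_{34} + \frac{36}{5} e_{124} - 14 e_{1234}
second term: 9 e_{4} - \frac{28}{3} e_{13} - \frac{44}{3} e_{23} - \frac{35}{2} e_{34} - \frac{36}{5} e_{124} + 14 e_{1234}
Answer: -28


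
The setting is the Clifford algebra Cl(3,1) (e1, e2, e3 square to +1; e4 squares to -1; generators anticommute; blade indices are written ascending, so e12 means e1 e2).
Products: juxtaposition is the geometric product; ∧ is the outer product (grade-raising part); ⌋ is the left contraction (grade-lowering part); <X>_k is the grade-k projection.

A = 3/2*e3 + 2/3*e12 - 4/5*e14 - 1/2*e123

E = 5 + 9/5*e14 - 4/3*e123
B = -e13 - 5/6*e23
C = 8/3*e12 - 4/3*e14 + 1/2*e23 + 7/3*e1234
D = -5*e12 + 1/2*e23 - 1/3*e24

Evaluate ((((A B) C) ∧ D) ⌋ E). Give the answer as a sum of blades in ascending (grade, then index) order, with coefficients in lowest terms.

step 1: 13/12*e1 + 7/4*e2 - 5/9*e13 + 2/3*e23 + 4/5*e34 + 2/3*e1234
step 2: -17/9 - 14/3*e1 + 26/9*e2 + 7/8*e3 - 13/9*e4 + 193/90*e12 - 32/45*e13 - 17/9*e14 - 64/27*e23 - 229/135*e24 - 68/27*e34 + 13/24*e123 + 7/3*e124 - 49/12*e134 + 91/36*e234 + 56/45*e1234
step 3: 85/9*e12 - 17/18*e23 + 17/27*e24 - 161/24*e123 + 79/9*e124 - 31/72*e234 + 1027/90*e1234
step 4: -161/18 - 34/27*e1 + 340/27*e3
Answer: -161/18 - 34/27*e1 + 340/27*e3


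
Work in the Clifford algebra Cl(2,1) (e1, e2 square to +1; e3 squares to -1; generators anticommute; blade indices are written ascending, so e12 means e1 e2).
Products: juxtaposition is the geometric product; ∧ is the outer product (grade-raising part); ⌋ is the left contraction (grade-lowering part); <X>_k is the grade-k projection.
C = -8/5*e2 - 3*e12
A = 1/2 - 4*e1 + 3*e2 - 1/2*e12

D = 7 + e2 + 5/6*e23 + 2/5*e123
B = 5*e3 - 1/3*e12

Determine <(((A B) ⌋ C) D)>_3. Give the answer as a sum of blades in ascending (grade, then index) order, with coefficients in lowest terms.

step 1: -1/6 + e1 + 4/3*e2 + 5/2*e3 - 1/6*e12 - 20*e13 + 15*e23 - 5/2*e123
step 2: -79/30 + 4*e1 - 41/15*e2 + 1/2*e12
step 3: -127/6 + 57/2*e1 - 653/30*e2 - 223/90*e3 + 15/2*e12 + 151/100*e13 - 107/180*e23 + 57/25*e123
step 4: 57/25*e123
Answer: 57/25*e123


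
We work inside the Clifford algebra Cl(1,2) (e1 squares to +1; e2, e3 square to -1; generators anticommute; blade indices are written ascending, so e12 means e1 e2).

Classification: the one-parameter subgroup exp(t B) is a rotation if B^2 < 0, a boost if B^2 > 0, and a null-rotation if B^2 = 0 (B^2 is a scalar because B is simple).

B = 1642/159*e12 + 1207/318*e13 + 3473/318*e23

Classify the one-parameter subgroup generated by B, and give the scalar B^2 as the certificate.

B^2 term by term: the squares give (1642/159)^2*(e12)^2 + (1207/318)^2*(e13)^2 + (3473/318)^2*(e23)^2 = 2696164/25281*(+1) + 1456849/101124*(+1) + 12061729/101124*(-1) = 16/9 (each basis 2-blade squares to minus the product of its generators' squares); cross terms between blades sharing an index anticommute and cancel. So B^2 = 16/9.
Answer: boost, certificate B^2 = 16/9. Note: conjugating B changes its blade decomposition but never the scalar B^2 = 16/9, whose sign settles the classification.


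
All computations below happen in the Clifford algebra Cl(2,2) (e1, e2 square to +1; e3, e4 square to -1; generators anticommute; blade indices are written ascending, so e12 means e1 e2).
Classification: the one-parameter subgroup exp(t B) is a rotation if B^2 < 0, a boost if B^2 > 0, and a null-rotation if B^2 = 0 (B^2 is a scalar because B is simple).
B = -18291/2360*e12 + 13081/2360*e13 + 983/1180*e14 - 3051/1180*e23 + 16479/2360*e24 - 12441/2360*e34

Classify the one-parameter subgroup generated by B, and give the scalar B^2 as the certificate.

B^2 term by term: the squares give (-18291/2360)^2*(e12)^2 + (13081/2360)^2*(e13)^2 + (983/1180)^2*(e14)^2 + (-3051/1180)^2*(e23)^2 + (16479/2360)^2*(e24)^2 + (-12441/2360)^2*(e34)^2 = 334560681/5569600*(-1) + 171112561/5569600*(+1) + 966289/1392400*(+1) + 9308601/1392400*(+1) + 271557441/5569600*(+1) + 154778481/5569600*(-1) = -1 (each basis 2-blade squares to minus the product of its generators' squares); cross terms between blades sharing an index anticommute and cancel; the commuting (index-disjoint) pairs give grade-4 terms 2*c*c'*(blade product), which cancel blade by blade — e1234: 227558331/2784800 - 215561799/2784800 - 2999133/696200 = 0 — confirming B is simple. So B^2 = -1.
Answer: rotation, certificate B^2 = -1. The scalar -1 is the complete invariant here: its sign names the subgroup type.


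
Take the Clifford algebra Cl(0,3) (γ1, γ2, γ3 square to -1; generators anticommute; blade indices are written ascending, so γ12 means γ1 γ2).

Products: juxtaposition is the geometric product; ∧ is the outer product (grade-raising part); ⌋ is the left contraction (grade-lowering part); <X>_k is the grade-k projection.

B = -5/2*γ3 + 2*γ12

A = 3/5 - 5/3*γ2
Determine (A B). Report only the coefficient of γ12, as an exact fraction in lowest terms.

step 1: -10/3*γ1 - 3/2*γ3 + 6/5*γ12 + 25/6*γ23
Answer: 6/5


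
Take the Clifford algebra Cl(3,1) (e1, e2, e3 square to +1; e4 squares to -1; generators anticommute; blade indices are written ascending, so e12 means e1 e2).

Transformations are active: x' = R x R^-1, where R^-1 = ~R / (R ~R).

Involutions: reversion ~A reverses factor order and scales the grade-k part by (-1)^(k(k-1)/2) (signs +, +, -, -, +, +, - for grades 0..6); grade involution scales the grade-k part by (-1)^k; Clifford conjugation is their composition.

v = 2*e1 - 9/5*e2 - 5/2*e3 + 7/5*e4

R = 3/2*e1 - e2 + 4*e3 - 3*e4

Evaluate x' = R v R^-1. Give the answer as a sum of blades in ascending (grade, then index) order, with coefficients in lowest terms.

~R = 3/2*e1 - e2 + 4*e3 - 3*e4, and R ~R = 41/4, so R^-1 = ~R / (41/4).
R v = -1 - 7/10*e12 - 47/4*e13 + 81/10*e14 + 97/10*e23 - 34/5*e24 - 19/10*e34
Answer: -94/41*e1 + 409/205*e2 + 141/82*e3 - 167/205*e4


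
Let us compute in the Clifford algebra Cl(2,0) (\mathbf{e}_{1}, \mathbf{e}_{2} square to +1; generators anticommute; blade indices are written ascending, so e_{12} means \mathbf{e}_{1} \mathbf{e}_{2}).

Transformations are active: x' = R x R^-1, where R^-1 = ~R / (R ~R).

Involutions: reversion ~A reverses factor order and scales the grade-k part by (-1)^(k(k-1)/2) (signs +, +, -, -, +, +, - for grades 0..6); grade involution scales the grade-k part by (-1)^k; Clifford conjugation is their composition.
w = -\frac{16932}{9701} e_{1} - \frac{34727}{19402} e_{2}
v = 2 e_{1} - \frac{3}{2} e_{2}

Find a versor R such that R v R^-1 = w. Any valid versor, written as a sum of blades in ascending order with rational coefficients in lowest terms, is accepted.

R = v + w = \frac{2470}{9701} e_{1} - \frac{31915}{9701} e_{2} works: the equal norms (\frac{25}{4}) guarantee its sandwich swaps v into w.
Answer: \frac{2470}{9701} e_{1} - \frac{31915}{9701} e_{2}


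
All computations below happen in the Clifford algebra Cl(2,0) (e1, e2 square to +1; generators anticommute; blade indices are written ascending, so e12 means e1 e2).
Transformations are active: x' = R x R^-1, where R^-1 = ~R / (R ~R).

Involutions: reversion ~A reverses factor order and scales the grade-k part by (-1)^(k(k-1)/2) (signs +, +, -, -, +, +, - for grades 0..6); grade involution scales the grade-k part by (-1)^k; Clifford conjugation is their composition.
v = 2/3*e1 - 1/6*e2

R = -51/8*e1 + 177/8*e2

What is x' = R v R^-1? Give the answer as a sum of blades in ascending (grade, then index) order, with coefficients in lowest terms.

~R = -51/8*e1 + 177/8*e2, and R ~R = 16965/32, so R^-1 = ~R / (16965/32).
R v = -127/16 - 219/16*e12
Answer: -5381/11310*e1 - 2804/5655*e2


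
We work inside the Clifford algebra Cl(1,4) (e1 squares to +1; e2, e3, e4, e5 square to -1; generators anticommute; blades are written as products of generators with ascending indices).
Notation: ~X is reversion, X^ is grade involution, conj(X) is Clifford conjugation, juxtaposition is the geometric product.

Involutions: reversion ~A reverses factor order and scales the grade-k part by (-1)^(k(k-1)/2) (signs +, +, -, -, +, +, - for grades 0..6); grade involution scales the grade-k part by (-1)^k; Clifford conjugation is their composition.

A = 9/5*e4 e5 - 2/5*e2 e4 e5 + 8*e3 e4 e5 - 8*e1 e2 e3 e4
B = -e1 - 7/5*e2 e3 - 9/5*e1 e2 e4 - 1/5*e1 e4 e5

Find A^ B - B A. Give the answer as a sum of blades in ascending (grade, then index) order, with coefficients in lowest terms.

first term: 9/25*e1 - 72/5*e3 - 2/25*e1 e2 + 8/5*e1 e3 - 56/5*e1 e4 - 18/25*e1 e5 - 81/25*e1 e2 e5 - 9/5*e1 e4 e5 - 8*e2 e3 e4 + 8/5*e2 e3 e5 + 56/5*e2 e4 e5 + 14/25*e3 e4 e5 + 72/5*e1 e2 e3 e5 + 2/5*e1 e2 e4 e5 - 8*e1 e3 e4 e5 - 63/25*e2 e3 e4 e5
second term: 9/25*e1 + 72/5*e3 - 2/25*e1 e2 + 8/5*e1 e3 - 56/5*e1 e4 - 18/25*e1 e5 + 81/25*e1 e2 e5 - 9/5*e1 e4 e5 + 8*e2 e3 e4 + 8/5*e2 e3 e5 + 56/5*e2 e4 e5 + 14/25*e3 e4 e5 - 72/5*e1 e2 e3 e5 + 2/5*e1 e2 e4 e5 - 8*e1 e3 e4 e5 - 63/25*e2 e3 e4 e5
Answer: -144/5*e3 - 162/25*e1 e2 e5 - 16*e2 e3 e4 + 144/5*e1 e2 e3 e5


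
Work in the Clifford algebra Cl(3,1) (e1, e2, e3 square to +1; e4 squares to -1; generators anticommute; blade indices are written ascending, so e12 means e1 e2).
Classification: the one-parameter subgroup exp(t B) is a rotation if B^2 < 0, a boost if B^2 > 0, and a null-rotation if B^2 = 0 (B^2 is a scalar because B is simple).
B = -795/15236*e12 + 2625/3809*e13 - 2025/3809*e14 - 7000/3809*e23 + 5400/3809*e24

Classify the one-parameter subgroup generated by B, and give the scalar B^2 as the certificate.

B^2 term by term: the squares give (-795/15236)^2*(e12)^2 + (2625/3809)^2*(e13)^2 + (-2025/3809)^2*(e14)^2 + (-7000/3809)^2*(e23)^2 + (5400/3809)^2*(e24)^2 = 632025/232135696*(-1) + 6890625/14508481*(-1) + 4100625/14508481*(+1) + 49000000/14508481*(-1) + 29160000/14508481*(+1) = -25/16 (each basis 2-blade squares to minus the product of its generators' squares); cross terms between blades sharing an index anticommute and cancel; the commuting (index-disjoint) pairs give grade-4 terms 2*c*c'*(blade product), which cancel blade by blade — e1234: -28350000/14508481 + 28350000/14508481 = 0 — confirming B is simple. So B^2 = -25/16.
Answer: rotation, certificate B^2 = -25/16. B^2 = -25/16 is basis-independent, so its sign is the whole story.
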